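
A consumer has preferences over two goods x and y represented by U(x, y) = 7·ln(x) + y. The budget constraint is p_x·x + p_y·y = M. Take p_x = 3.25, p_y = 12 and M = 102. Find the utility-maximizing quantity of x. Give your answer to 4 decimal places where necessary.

Set MRS = p_x/p_y: (7/x)/1 = p_x/p_y.
So x*(p_x,p_y) = 7·p_y/p_x, independent of income; and y* = (M − 7·p_y)/p_y.
At the given prices: x* = 7·12/3.25 = 25.8462.

x* = 25.8462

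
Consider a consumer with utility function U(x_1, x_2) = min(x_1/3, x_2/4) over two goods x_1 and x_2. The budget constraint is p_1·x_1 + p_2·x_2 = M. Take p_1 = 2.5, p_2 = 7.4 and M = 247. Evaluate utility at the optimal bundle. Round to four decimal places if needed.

Here 3·2.5 + 4·7.4 = 37.1, giving x_1* = 19.973 and x_2* = 26.6307.
Utility at the optimum: U(19.973, 26.6307) = 6.6577.

V = 6.6577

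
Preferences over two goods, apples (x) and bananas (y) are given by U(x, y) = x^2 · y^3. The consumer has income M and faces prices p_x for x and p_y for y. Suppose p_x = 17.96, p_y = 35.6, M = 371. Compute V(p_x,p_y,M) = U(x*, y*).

The MRS is (2/3)·y/x. Set MRS = p_x/p_y.
Rearranging, p_y·y = (3/2)·p_x·x. Substituting into the budget gives p_x·x·(1 + (3/2)) = M.
Demand: x*(p_x,p_y,M) = 0.4·M/p_x and y* = 0.6·M/p_y.
At p_x=17.96, p_y=35.6, M=371: x* = 0.4·371/17.96 = 8.2628, y* = 6.2528.
Utility at the optimum: U(8.2628, 6.2528) = 16690.9334.

V = 16690.9334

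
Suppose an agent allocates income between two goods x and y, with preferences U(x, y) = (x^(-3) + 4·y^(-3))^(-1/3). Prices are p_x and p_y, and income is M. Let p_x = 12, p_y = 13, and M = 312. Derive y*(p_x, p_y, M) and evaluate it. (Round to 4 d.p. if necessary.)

y* = 14.4066

MRS = MU_x/MU_y = (1/4)·(y/x)^(4). Set equal to p_x/p_y.
Solve for the ratio: y/x = [4·p_x/p_y]^(0.25).
Substitute y = (y/x)·x into the budget: x* = M/(p_x + p_y·(y/x)).
Numerically y/x = 1.386195, so x* = 312/(12 + 13·1.386195) = 10.3929 and y* = 1.386195·10.3929 = 14.4066.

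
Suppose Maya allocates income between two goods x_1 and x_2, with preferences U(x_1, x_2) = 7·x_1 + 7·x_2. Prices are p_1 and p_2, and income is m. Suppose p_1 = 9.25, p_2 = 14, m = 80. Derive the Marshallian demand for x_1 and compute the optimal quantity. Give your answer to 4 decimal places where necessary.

Linear utility — the consumer picks whichever good has higher MU/price: 7/9.25 = 0.7568 vs 7/14 = 0.5.
x_1 gives more utility per dollar, so spend all income on x_1: x_1* = m/p_1, x_2* = 0.
Numerically: x_1* = 8.6486, x_2* = 0.

x_1* = 8.6486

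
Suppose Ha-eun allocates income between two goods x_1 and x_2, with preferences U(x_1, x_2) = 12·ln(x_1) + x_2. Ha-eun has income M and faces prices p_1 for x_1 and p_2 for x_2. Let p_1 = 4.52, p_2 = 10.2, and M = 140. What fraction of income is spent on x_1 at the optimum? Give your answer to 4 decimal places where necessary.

share on x_1 = 0.8743

Set MRS = p_1/p_2: (12/x_1)/1 = p_1/p_2.
So x_1*(p_1,p_2) = 12·p_2/p_1, independent of income; and x_2* = (M − 12·p_2)/p_2.
At the given prices: x_1* = 12·10.2/4.52 = 27.0796, and x_2* = 1.7255.
Expenditure on x_1: 4.52·27.0796 = 122.4; share = 0.8743.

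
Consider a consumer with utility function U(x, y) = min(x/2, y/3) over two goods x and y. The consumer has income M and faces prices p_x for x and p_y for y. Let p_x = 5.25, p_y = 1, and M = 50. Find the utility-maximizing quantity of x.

x* = 7.4074

With perfect complements, no substitution: consume in ratio x:y = 2:3.
Budget: p_x·x + p_y·(3/2)·x = M, so (2·p_x + 3·p_y)·x = 2·M.
Demand: x*(p_x,p_y,M) = 2·M/(2·p_x + 3·p_y), y* = 3·M/(2·p_x + 3·p_y).
Here 2·5.25 + 3·1 = 13.5, giving x* = 7.4074.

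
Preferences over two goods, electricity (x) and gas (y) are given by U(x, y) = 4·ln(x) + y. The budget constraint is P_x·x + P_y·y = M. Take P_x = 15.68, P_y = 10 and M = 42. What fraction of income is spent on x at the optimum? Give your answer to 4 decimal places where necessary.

MU_x = 4/x, MU_y = 1. Tangency: 4/x = P_x/P_y.
So x*(P_x,P_y) = 4·P_y/P_x, independent of income; and y* = (M − 4·P_y)/P_y.
At the given prices: x* = 4·10/15.68 = 2.551, and y* = 0.2.
Expenditure on x: 15.68·2.551 = 40; share = 0.9524.

share on x = 0.9524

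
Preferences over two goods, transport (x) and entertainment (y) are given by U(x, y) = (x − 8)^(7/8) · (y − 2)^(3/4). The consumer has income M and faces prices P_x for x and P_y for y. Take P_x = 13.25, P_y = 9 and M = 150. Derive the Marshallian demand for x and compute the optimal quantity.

x* = 9.0566

Let x' = x−8, y' = y−2. MRS = (7/6)·y'/x' = P_x/P_y.
After buying the subsistence bundle (8, 2), a share 7/13 of the remaining income goes to x: x* = 8 + 7/13·(M − 8P_x − 2P_y)/P_x.
Discretionary income = 150 − 8·13.25 − 2·9 = 26; x* = 8 + 7/13·26/13.25 = 9.0566.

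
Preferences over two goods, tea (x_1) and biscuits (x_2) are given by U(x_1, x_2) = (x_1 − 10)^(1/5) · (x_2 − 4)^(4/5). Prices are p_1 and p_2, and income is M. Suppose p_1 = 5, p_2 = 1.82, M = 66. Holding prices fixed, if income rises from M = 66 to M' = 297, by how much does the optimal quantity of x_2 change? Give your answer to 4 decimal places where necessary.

Δx_2* = 101.5385

MRS = (1/4)·(x_2−4)/(x_1−10). Tangency with p_1/p_2 gives x_2−4 = 4·(p_1/p_2)·(x_1−10).
Substituting into the budget: x_1* = 10 + 0.2·(M − 10·p_1 − 4·p_2)/p_1, and x_2* = 4 + 0.8·(…)/p_2.
Discretionary income = 66 − 10·5 − 4·1.82 = 8.72; x_2* = 4 + 0.8·8.72/1.82 = 7.833.
At M' = 297: x_2* = 109.3714. Change: 109.3714 − 7.833 = 101.5385.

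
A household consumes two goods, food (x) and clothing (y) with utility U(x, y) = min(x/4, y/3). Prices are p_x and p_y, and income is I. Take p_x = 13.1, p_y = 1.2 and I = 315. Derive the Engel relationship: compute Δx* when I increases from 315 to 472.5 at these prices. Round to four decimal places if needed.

With perfect complements, no substitution: consume in ratio x:y = 4:3.
Budget: p_x·x + p_y·(3/4)·x = I, so (4·p_x + 3·p_y)·x = 4·I.
Demand: x*(p_x,p_y,I) = 4·I/(4·p_x + 3·p_y), y* = 3·I/(4·p_x + 3·p_y).
Here 4·13.1 + 3·1.2 = 56, giving x* = 22.5.
At I' = 472.5: x* = 33.75. Change: 33.75 − 22.5 = 11.25.

Δx* = 11.25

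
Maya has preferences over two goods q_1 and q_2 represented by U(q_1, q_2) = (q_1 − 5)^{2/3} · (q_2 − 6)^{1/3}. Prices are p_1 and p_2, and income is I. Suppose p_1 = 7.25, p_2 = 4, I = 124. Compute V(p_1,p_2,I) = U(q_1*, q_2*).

V = 5.6728

After buying the subsistence bundle (5, 6), a share 2/3 of the remaining income goes to q_1: q_1* = 5 + 2/3·(I − 5p_1 − 6p_2)/p_1.
Discretionary income = 124 − 5·7.25 − 6·4 = 63.75; q_1* = 5 + 2/3·63.75/7.25 = 10.8621; q_2* = 6 + 1/3·63.75/4 = 11.3125.
Utility at the optimum: U(10.8621, 11.3125) = 5.6728.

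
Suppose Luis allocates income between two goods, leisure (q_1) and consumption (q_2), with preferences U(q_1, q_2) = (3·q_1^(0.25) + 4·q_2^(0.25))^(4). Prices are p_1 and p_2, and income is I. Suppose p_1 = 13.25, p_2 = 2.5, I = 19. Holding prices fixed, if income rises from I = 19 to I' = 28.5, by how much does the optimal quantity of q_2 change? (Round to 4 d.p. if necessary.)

Δq_2* = 2.7322

MRS = MU_q_1/MU_q_2 = (3/4)·(q_2/q_1)^(0.75). Set equal to p_1/p_2.
Hence q_2/q_1 = ((4/3)·p_1/p_2)^(1/(0.75)), i.e. raised to the 4/3 power.
With the ratio pinned down, the budget gives q_1* = I/(p_1 + p_2·(q_2/q_1)) and q_2* = (q_2/q_1)·q_1*.
Numerically q_2/q_1 = 13.560826, so q_1* = 19/(13.25 + 2.5·13.560826) = 0.403 and q_2* = 13.560826·0.403 = 5.4644.
At I' = 28.5: q_2* = 8.1965. Change: 8.1965 − 5.4644 = 2.7322.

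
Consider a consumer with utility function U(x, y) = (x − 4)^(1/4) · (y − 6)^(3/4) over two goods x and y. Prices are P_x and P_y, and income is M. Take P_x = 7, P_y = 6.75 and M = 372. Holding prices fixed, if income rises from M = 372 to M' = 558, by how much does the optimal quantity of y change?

This is Cobb-Douglas in (x−4, y−6): tangency gives 0.25·P_y·(y−6) = 0.75·P_x·(x−4).
Substituting into the budget: x* = 4 + 0.25·(M − 4·P_x − 6·P_y)/P_x, and y* = 6 + 0.75·(…)/P_y.
Discretionary income = 372 − 4·7 − 6·6.75 = 303.5; y* = 6 + 0.75·303.5/6.75 = 39.7222.
At M' = 558: y* = 60.3889. Change: 60.3889 − 39.7222 = 20.6667.

Δy* = 20.6667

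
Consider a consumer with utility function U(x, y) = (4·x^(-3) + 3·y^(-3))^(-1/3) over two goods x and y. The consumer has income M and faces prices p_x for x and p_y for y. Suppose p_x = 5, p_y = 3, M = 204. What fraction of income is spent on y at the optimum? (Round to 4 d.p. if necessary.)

MU_x ∝ 4·x^(-4), MU_y ∝ 3·y^(-4), so MRS = (4/3)·(y/x)^(4) = p_x/p_y.
Solve for the ratio: y/x = [(3/4)·p_x/p_y]^(0.25).
With the ratio pinned down, the budget gives x* = M/(p_x + p_y·(y/x)) and y* = (y/x)·x*.
Numerically y/x = 1.057371, so x* = 204/(5 + 3·1.057371) = 24.9629 and y* = 1.057371·24.9629 = 26.3951.
Expenditure on y: 3·26.3951 = 79.1853; share = 0.3882.

share on y = 0.3882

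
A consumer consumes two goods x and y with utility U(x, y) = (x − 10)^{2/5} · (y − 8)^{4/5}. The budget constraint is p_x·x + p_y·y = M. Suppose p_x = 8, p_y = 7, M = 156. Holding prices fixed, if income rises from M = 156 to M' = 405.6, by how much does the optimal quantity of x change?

Δx* = 10.4

Let x' = x−10, y' = y−8. MRS = (1/2)·y'/x' = p_x/p_y.
Substituting into the budget: x* = 10 + 1/3·(M − 10·p_x − 8·p_y)/p_x, and y* = 8 + 2/3·(…)/p_y.
Discretionary income = 156 − 10·8 − 8·7 = 20; x* = 10 + 1/3·20/8 = 10.8333.
At M' = 405.6: x* = 21.2333. Change: 21.2333 − 10.8333 = 10.4.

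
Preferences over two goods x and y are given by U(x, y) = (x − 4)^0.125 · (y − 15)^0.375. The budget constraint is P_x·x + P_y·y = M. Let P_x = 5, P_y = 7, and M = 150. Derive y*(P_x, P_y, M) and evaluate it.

y* = 17.6786

MRS = (1/3)·(y−15)/(x−4). Tangency with P_x/P_y gives y−15 = 3·(P_x/P_y)·(x−4).
After buying the subsistence bundle (4, 15), a share 0.25 of the remaining income goes to x: x* = 4 + 0.25·(M − 4P_x − 15P_y)/P_x.
Discretionary income = 150 − 4·5 − 15·7 = 25; y* = 15 + 0.75·25/7 = 17.6786.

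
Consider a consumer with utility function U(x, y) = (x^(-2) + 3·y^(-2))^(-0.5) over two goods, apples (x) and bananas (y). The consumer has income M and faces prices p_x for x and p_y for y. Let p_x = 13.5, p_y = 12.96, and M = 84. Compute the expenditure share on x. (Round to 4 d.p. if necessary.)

share on x = 0.4161

MRS = MU_x/MU_y = (1/3)·(y/x)^(3). Set equal to p_x/p_y.
Hence y/x = (3·p_x/p_y)^(1/(3)), i.e. raised to the 1/3 power.
With the ratio pinned down, the budget gives x* = M/(p_x + p_y·(y/x)) and y* = (y/x)·x*.
Numerically y/x = 1.462009, so x* = 84/(13.5 + 12.96·1.462009) = 2.5888 and y* = 1.462009·2.5888 = 3.7848.
Expenditure on x: 13.5·2.5888 = 34.9486; share = 0.4161.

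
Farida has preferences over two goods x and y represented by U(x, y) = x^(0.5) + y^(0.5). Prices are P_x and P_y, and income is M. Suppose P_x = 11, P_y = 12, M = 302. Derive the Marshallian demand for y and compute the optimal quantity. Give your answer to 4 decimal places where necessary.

y* = 12.0362

From the CES first-order condition, (y/x)^(0.5) = P_x/P_y.
Solve for the ratio: y/x = [P_x/P_y]^(2).
Substitute y = (y/x)·x into the budget: x* = M/(P_x + P_y·(y/x)).
Numerically y/x = 0.840278, so x* = 302/(11 + 12·0.840278) = 14.3241 and y* = 0.840278·14.3241 = 12.0362.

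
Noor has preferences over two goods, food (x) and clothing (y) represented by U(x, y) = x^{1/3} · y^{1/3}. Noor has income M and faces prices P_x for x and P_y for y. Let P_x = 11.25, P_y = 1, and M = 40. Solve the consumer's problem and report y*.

Demand: x*(P_x,P_y,M) = 0.5·M/P_x and y* = 0.5·M/P_y.
At P_x=11.25, P_y=1, M=40: y* = 0.5·40/1 = 20.

y* = 20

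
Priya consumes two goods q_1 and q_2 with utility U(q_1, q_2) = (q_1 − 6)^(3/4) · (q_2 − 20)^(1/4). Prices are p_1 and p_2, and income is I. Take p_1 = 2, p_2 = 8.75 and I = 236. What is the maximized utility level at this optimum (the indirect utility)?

V = 9.6539

Let q_1' = q_1−6, q_2' = q_2−20. MRS = 3·q_2'/q_1' = p_1/p_2.
After buying the subsistence bundle (6, 20), a share 0.75 of the remaining income goes to q_1: q_1* = 6 + 0.75·(I − 6p_1 − 20p_2)/p_1.
Discretionary income = 236 − 6·2 − 20·8.75 = 49; q_1* = 6 + 0.75·49/2 = 24.375; q_2* = 20 + 0.25·49/8.75 = 21.4.
Utility at the optimum: U(24.375, 21.4) = 9.6539.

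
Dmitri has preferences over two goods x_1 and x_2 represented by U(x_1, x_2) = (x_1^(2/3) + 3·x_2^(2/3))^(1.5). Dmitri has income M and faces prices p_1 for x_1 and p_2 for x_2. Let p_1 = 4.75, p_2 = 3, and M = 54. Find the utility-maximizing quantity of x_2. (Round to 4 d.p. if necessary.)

Substitute x_2 = (x_2/x_1)·x_1 into the budget: x_1* = M/(p_1 + p_2·(x_2/x_1)).
Numerically x_2/x_1 = 107.171875, so x_1* = 54/(4.75 + 3·107.171875) = 0.1655 and x_2* = 107.171875·0.1655 = 17.7379.

x_2* = 17.7379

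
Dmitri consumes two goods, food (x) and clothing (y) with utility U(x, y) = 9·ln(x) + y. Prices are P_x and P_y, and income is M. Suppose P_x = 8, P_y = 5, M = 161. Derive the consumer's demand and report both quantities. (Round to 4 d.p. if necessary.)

x* = 5.625, y* = 23.2

Set MRS = P_x/P_y: (9/x)/1 = P_x/P_y.
So x*(P_x,P_y) = 9·P_y/P_x, independent of income; and y* = (M − 9·P_y)/P_y.
At the given prices: x* = 9·5/8 = 5.625, and y* = 23.2.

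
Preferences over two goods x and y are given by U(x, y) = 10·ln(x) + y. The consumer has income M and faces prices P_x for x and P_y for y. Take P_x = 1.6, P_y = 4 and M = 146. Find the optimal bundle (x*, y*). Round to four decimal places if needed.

Set MRS = P_x/P_y: (10/x)/1 = P_x/P_y.
So x*(P_x,P_y) = 10·P_y/P_x, independent of income; and y* = (M − 10·P_y)/P_y.
At the given prices: x* = 10·4/1.6 = 25, and y* = 26.5.

x* = 25, y* = 26.5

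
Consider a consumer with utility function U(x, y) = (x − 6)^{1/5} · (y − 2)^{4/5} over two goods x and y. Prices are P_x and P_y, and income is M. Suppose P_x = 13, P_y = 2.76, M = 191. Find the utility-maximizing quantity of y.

After buying the subsistence bundle (6, 2), a share 0.2 of the remaining income goes to x: x* = 6 + 0.2·(M − 6P_x − 2P_y)/P_x.
Discretionary income = 191 − 6·13 − 2·2.76 = 107.48; y* = 2 + 0.8·107.48/2.76 = 33.1536.

y* = 33.1536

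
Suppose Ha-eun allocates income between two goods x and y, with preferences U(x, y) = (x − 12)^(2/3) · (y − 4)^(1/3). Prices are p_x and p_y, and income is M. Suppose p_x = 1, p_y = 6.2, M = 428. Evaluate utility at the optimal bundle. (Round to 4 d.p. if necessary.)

Substituting into the budget: x* = 12 + 2/3·(M − 12·p_x − 4·p_y)/p_x, and y* = 4 + 1/3·(…)/p_y.
Discretionary income = 428 − 12·1 − 4·6.2 = 391.2; x* = 12 + 2/3·391.2/1 = 272.8; y* = 4 + 1/3·391.2/6.2 = 25.0323.
Utility at the optimum: U(272.8, 25.0323) = 112.6766.

V = 112.6766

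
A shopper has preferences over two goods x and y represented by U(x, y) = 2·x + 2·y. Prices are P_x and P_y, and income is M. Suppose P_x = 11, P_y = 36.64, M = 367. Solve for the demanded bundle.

Perfect substitutes: compare marginal utility per dollar. 2/P_x vs 2/P_y → 0.1818 vs 0.0546.
x gives more utility per dollar, so spend all income on x: x* = M/P_x, y* = 0.
Numerically: x* = 33.3636, y* = 0.

x* = 33.3636, y* = 0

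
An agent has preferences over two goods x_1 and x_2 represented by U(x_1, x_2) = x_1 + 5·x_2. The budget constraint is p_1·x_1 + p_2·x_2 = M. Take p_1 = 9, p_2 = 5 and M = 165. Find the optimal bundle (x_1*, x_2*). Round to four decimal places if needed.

x_1* = 0, x_2* = 33

Linear utility — the consumer picks whichever good has higher MU/price: 1/9 = 0.1111 vs 5/5 = 1.
x_2 gives more utility per dollar, so spend all income on x_2: x_2* = M/p_2, x_1* = 0.
Numerically: x_1* = 0, x_2* = 33.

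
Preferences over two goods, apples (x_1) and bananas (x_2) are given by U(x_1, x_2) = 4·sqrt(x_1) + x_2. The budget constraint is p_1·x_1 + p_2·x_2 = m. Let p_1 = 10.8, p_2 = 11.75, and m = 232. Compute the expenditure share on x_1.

Set MRS = p_1/p_2: 2·x_1^(−1/2) = p_1/p_2.
Solve: √x_1 = 2·p_2/p_1, so x_1*(p_1,p_2) = (2·p_2/p_1)², and x_2* = (m − p_1·x_1*)/p_2.
Plugging in: x_1* = (2·11.75/10.8)² = 4.7347, x_2* = 15.3928.
Expenditure on x_1: 10.8·4.7347 = 51.1343; share = 0.2204.

share on x_1 = 0.2204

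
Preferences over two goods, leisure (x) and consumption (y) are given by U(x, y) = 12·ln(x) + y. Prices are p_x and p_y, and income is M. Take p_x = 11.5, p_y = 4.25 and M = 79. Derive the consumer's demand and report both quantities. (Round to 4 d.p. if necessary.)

Set MRS = p_x/p_y: (12/x)/1 = p_x/p_y.
So x*(p_x,p_y) = 12·p_y/p_x, independent of income; and y* = (M − 12·p_y)/p_y.
At the given prices: x* = 12·4.25/11.5 = 4.4348, and y* = 6.5882.

x* = 4.4348, y* = 6.5882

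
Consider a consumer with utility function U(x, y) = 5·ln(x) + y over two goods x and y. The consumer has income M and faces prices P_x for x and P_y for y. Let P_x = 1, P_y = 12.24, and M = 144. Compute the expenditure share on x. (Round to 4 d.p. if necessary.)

Set MRS = P_x/P_y: (5/x)/1 = P_x/P_y.
So x*(P_x,P_y) = 5·P_y/P_x, independent of income; and y* = (M − 5·P_y)/P_y.
At the given prices: x* = 5·12.24/1 = 61.2, and y* = 6.7647.
Expenditure on x: 1·61.2 = 61.2; share = 0.425.

share on x = 0.425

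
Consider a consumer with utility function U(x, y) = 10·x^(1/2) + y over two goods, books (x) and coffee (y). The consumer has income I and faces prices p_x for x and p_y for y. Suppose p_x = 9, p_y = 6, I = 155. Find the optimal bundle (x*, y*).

MU_x = 5/√x, MU_y = 1. Tangency: 5/√x = p_x/p_y.
Solve: √x = 5·p_y/p_x, so x*(p_x,p_y) = (5·p_y/p_x)², and y* = (I − p_x·x*)/p_y.
Plugging in: x* = (5·6/9)² = 11.1111, y* = 9.1667.

x* = 11.1111, y* = 9.1667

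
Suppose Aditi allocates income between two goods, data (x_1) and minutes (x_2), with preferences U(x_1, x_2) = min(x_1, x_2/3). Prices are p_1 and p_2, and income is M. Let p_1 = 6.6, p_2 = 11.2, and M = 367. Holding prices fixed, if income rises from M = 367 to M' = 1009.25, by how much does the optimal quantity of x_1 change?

Δx_1* = 15.9764

With perfect complements, no substitution: consume in ratio x_1:x_2 = 1:3.
Budget: p_1·x_1 + p_2·3·x_1 = M, so (p_1 + 3·p_2)·x_1 = M.
Demand: x_1*(p_1,p_2,M) = M/(p_1 + 3·p_2), x_2* = 3·M/(p_1 + 3·p_2).
Here 6.6 + 3·11.2 = 40.2, giving x_1* = 9.1294.
At M' = 1009.25: x_1* = 25.1057. Change: 25.1057 − 9.1294 = 15.9764.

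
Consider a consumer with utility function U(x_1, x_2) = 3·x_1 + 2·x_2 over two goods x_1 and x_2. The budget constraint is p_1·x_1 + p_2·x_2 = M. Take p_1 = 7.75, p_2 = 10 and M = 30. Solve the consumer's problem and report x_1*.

x_1* = 3.871

x_1 gives more utility per dollar, so spend all income on x_1: x_1* = M/p_1, x_2* = 0.
Numerically: x_1* = 3.871, x_2* = 0.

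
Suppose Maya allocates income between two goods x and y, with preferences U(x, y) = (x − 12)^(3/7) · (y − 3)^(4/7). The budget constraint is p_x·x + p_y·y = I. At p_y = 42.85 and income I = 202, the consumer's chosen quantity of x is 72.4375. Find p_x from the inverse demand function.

p_x = 0.48

MRS = (3/4)·(y−3)/(x−12). Tangency with p_x/p_y gives y−3 = (4/3)·(p_x/p_y)·(x−12).
After buying the subsistence bundle (12, 3), a share 3/7 of the remaining income goes to x: x* = 12 + 3/7·(I − 12p_x − 3p_y)/p_x.
Set x* = 72.4375 in the demand function and solve for p_x: p_x = 0.48.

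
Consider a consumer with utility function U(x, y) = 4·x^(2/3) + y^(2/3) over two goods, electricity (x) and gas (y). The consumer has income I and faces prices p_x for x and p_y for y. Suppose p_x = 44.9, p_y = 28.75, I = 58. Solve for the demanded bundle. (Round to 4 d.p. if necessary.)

MRS = MU_x/MU_y = 4·(y/x)^(1/3). Set equal to p_x/p_y.
Solve for the ratio: y/x = [(1/4)·p_x/p_y]^(3).
With the ratio pinned down, the budget gives x* = I/(p_x + p_y·(y/x)) and y* = (y/x)·x*.
Numerically y/x = 0.059518, so x* = 58/(44.9 + 28.75·0.059518) = 1.2443 and y* = 0.059518·1.2443 = 0.0741.

x* = 1.2443, y* = 0.0741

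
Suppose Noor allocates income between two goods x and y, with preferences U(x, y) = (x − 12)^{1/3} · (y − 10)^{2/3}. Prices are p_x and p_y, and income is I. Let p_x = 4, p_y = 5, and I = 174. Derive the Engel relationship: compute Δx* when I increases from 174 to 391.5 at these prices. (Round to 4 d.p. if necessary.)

Δx* = 18.125

Substituting into the budget: x* = 12 + 1/3·(I − 12·p_x − 10·p_y)/p_x, and y* = 10 + 2/3·(…)/p_y.
Discretionary income = 174 − 12·4 − 10·5 = 76; x* = 12 + 1/3·76/4 = 18.3333.
At I' = 391.5: x* = 36.4583. Change: 36.4583 − 18.3333 = 18.125.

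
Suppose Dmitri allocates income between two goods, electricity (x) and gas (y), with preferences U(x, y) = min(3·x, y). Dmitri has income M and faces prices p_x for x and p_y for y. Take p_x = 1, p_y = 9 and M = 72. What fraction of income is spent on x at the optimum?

With perfect complements, no substitution: consume in ratio x:y = 1:3.
Budget: p_x·x + p_y·3·x = M, so (p_x + 3·p_y)·x = M.
Demand: x*(p_x,p_y,M) = M/(p_x + 3·p_y), y* = 3·M/(p_x + 3·p_y).
Here 1 + 3·9 = 28, giving x* = 2.5714 and y* = 7.7143.
Expenditure on x: 1·2.5714 = 2.5714; share = 0.0357.

share on x = 0.0357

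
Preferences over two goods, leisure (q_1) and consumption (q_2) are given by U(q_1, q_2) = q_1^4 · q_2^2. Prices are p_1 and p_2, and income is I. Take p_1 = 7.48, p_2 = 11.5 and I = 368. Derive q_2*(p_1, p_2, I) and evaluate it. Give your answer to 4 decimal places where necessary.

Demand: q_1*(p_1,p_2,I) = 2/3·I/p_1 and q_2* = 1/3·I/p_2.
At p_1=7.48, p_2=11.5, I=368: q_2* = 1/3·368/11.5 = 10.6667.

q_2* = 10.6667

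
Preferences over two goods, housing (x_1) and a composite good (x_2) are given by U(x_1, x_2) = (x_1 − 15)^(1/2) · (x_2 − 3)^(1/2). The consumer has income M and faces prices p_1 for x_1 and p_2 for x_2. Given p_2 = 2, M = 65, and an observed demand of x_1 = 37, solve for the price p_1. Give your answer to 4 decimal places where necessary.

p_1 = 1

MRS = (x_2−3)/(x_1−15). Tangency with p_1/p_2 gives x_2−3 = (p_1/p_2)·(x_1−15).
Substituting into the budget: x_1* = 15 + 0.5·(M − 15·p_1 − 3·p_2)/p_1, and x_2* = 3 + 0.5·(…)/p_2.
Set x_1* = 37 in the demand function and solve for p_1: p_1 = 1.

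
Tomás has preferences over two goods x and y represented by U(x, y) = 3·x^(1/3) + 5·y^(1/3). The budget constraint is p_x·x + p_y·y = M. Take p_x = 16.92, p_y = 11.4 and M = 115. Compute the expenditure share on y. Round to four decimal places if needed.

share on y = 0.7239

MRS = MU_x/MU_y = (3/5)·(y/x)^(2/3). Set equal to p_x/p_y.
Hence y/x = ((5/3)·p_x/p_y)^(1/(2/3)), i.e. raised to the 1.5 power.
Substitute y = (y/x)·x into the budget: x* = M/(p_x + p_y·(y/x)).
Numerically y/x = 3.890598, so x* = 115/(16.92 + 11.4·3.890598) = 1.8769 and y* = 3.890598·1.8769 = 7.3021.
Expenditure on y: 11.4·7.3021 = 83.2437; share = 0.7239.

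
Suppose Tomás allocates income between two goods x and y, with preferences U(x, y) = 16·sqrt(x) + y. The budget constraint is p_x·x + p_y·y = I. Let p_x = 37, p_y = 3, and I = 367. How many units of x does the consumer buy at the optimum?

Set MRS = p_x/p_y: 8·x^(−1/2) = p_x/p_y.
Solve: √x = 8·p_y/p_x, so x*(p_x,p_y) = (8·p_y/p_x)², and y* = (I − p_x·x*)/p_y.
Plugging in: x* = (8·3/37)² = 0.4207.

x* = 0.4207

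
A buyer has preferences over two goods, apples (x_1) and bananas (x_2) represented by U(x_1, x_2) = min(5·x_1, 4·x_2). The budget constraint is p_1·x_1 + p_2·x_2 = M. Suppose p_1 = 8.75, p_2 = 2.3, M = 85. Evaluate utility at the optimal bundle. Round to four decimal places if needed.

V = 36.5591

With perfect complements, no substitution: consume in ratio x_1:x_2 = 4:5.
Budget: p_1·x_1 + p_2·(5/4)·x_1 = M, so (4·p_1 + 5·p_2)·x_1 = 4·M.
Demand: x_1*(p_1,p_2,M) = 4·M/(4·p_1 + 5·p_2), x_2* = 5·M/(4·p_1 + 5·p_2).
Here 4·8.75 + 5·2.3 = 46.5, giving x_1* = 7.3118 and x_2* = 9.1398.
Utility at the optimum: U(7.3118, 9.1398) = 36.5591.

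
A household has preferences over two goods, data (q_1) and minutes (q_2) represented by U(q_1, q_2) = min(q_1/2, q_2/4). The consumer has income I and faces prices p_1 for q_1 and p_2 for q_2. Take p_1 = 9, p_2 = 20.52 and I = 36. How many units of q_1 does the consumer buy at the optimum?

With perfect complements, no substitution: consume in ratio q_1:q_2 = 2:4.
Budget: p_1·q_1 + p_2·2·q_1 = I, so (2·p_1 + 4·p_2)·q_1 = 2·I.
Demand: q_1*(p_1,p_2,I) = 2·I/(2·p_1 + 4·p_2), q_2* = 4·I/(2·p_1 + 4·p_2).
Here 2·9 + 4·20.52 = 100.08, giving q_1* = 0.7194.

q_1* = 0.7194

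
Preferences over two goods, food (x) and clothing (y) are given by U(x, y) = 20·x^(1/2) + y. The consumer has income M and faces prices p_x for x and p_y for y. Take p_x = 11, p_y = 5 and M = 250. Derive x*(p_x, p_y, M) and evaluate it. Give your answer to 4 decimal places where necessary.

Set MRS = p_x/p_y: 10·x^(−1/2) = p_x/p_y.
Solve: √x = 10·p_y/p_x, so x*(p_x,p_y) = (10·p_y/p_x)², and y* = (M − p_x·x*)/p_y.
Plugging in: x* = (10·5/11)² = 20.6612.

x* = 20.6612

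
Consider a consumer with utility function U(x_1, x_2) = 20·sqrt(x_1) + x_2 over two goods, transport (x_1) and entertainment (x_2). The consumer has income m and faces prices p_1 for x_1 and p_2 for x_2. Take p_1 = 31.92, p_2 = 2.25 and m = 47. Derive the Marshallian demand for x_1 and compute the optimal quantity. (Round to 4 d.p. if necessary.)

x_1* = 0.4969

Set MRS = p_1/p_2: 10·x_1^(−1/2) = p_1/p_2.
Thus x_1* = (10·p_2/p_1)² — independent of m — with the rest of income spent on x_2.
Plugging in: x_1* = (10·2.25/31.92)² = 0.4969.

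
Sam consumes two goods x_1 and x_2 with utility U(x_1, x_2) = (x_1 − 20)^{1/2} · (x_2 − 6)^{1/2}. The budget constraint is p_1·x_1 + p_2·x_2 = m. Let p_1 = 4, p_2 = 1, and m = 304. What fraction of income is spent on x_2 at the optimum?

This is Cobb-Douglas in (x_1−20, x_2−6): tangency gives 0.5·p_2·(x_2−6) = 0.5·p_1·(x_1−20).
Substituting into the budget: x_1* = 20 + 0.5·(m − 20·p_1 − 6·p_2)/p_1, and x_2* = 6 + 0.5·(…)/p_2.
Discretionary income = 304 − 20·4 − 6·1 = 218; x_1* = 20 + 0.5·218/4 = 47.25; x_2* = 6 + 0.5·218/1 = 115.
Expenditure on x_2: 1·115 = 115; share = 0.3783.

share on x_2 = 0.3783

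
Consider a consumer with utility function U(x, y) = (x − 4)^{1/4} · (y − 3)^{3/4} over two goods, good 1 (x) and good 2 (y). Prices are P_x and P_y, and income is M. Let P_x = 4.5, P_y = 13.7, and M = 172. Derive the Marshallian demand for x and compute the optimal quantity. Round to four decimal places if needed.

Discretionary income = 172 − 4·4.5 − 3·13.7 = 112.9; x* = 4 + 0.25·112.9/4.5 = 10.2722.

x* = 10.2722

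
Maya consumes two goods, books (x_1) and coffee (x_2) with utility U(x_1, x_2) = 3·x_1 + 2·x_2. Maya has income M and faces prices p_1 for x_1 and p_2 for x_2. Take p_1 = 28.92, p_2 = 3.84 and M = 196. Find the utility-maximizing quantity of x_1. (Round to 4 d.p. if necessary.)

x_1* = 0

Perfect substitutes: compare marginal utility per dollar. 3/p_1 vs 2/p_2 → 0.1037 vs 0.5208.
x_2 gives more utility per dollar, so spend all income on x_2: x_2* = M/p_2, x_1* = 0.
Numerically: x_1* = 0, x_2* = 51.0417.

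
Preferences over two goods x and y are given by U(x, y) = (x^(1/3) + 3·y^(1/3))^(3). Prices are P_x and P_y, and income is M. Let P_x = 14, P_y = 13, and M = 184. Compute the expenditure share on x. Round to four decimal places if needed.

share on x = 0.1564

MRS = MU_x/MU_y = (1/3)·(y/x)^(2/3). Set equal to P_x/P_y.
Solve for the ratio: y/x = [3·P_x/P_y]^(1.5).
Substitute y = (y/x)·x into the budget: x* = M/(P_x + P_y·(y/x)).
Numerically y/x = 5.807095, so x* = 184/(14 + 13·5.807095) = 2.056 and y* = 5.807095·2.056 = 11.9396.
Expenditure on x: 14·2.056 = 28.7846; share = 0.1564.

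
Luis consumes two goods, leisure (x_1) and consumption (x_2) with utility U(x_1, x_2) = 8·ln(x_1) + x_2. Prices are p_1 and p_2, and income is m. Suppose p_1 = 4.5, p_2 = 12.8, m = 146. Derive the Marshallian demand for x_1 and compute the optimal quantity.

So x_1*(p_1,p_2) = 8·p_2/p_1, independent of income; and x_2* = (m − 8·p_2)/p_2.
At the given prices: x_1* = 8·12.8/4.5 = 22.7556.

x_1* = 22.7556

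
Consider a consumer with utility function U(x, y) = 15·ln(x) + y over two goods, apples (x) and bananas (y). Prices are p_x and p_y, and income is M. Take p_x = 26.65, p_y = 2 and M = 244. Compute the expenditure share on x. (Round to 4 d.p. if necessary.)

So x*(p_x,p_y) = 15·p_y/p_x, independent of income; and y* = (M − 15·p_y)/p_y.
At the given prices: x* = 15·2/26.65 = 1.1257, and y* = 107.
Expenditure on x: 26.65·1.1257 = 30; share = 0.123.

share on x = 0.123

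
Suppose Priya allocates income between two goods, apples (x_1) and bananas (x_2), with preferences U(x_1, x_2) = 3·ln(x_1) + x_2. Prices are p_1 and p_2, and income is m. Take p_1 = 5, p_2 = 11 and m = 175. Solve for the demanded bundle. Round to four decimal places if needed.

x_1* = 6.6, x_2* = 12.9091

Set MRS = p_1/p_2: (3/x_1)/1 = p_1/p_2.
So x_1*(p_1,p_2) = 3·p_2/p_1, independent of income; and x_2* = (m − 3·p_2)/p_2.
At the given prices: x_1* = 3·11/5 = 6.6, and x_2* = 12.9091.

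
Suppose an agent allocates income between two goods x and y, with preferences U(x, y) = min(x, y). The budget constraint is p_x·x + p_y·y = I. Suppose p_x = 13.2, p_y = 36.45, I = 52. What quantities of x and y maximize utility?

With perfect complements, no substitution: consume in ratio x:y = 1:1.
Budget: p_x·x + p_y·x = I, so (p_x + p_y)·x = I.
Demand: x*(p_x,p_y,I) = I/(p_x + p_y), y* = I/(p_x + p_y).
Here 13.2 + 36.45 = 49.65, giving x* = 1.0473 and y* = 1.0473.

x* = 1.0473, y* = 1.0473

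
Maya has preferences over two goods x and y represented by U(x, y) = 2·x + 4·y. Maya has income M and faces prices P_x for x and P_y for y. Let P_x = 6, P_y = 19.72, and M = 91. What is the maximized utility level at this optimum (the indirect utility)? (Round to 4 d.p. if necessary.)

V = 30.3333

x gives more utility per dollar, so spend all income on x: x* = M/P_x, y* = 0.
Numerically: x* = 15.1667, y* = 0.
Utility at the optimum: U(15.1667, 0) = 30.3333.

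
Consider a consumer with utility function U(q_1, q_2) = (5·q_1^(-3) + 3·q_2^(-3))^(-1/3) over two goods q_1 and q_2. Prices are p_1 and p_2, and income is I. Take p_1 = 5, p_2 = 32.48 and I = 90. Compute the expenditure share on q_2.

share on q_2 = 0.7817

With the ratio pinned down, the budget gives q_1* = I/(p_1 + p_2·(q_2/q_1)) and q_2* = (q_2/q_1)·q_1*.
Numerically q_2/q_1 = 0.551285, so q_1* = 90/(5 + 32.48·0.551285) = 3.9291 and q_2* = 0.551285·3.9291 = 2.1661.
Expenditure on q_2: 32.48·2.1661 = 70.3543; share = 0.7817.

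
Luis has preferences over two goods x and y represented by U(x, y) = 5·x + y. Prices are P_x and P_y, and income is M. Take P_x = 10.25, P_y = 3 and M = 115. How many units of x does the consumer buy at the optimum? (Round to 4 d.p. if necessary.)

x* = 11.2195

x gives more utility per dollar, so spend all income on x: x* = M/P_x, y* = 0.
Numerically: x* = 11.2195, y* = 0.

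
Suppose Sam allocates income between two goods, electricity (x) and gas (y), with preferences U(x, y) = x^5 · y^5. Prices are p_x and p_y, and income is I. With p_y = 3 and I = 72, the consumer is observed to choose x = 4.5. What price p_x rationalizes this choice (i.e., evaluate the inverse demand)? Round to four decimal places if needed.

p_x = 8

MU_x/MU_y = (5·y)/(5·x); tangency sets this equal to p_x/p_y.
Rearranging, p_y·y = p_x·x. Substituting into the budget gives p_x·x·(1 + 1) = I.
Demand: x*(p_x,p_y,I) = 0.5·I/p_x and y* = 0.5·I/p_y.
Set x* = 4.5 in the demand function and solve for p_x: p_x = 8.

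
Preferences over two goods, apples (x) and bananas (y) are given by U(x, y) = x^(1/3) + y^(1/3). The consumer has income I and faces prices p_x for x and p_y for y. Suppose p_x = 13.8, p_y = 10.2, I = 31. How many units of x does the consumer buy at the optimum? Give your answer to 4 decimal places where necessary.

From the CES first-order condition, (y/x)^(2/3) = p_x/p_y.
Solve for the ratio: y/x = [p_x/p_y]^(1.5).
With the ratio pinned down, the budget gives x* = I/(p_x + p_y·(y/x)) and y* = (y/x)·x*.
Numerically y/x = 1.573687, so x* = 31/(13.8 + 10.2·1.573687) = 1.0385.

x* = 1.0385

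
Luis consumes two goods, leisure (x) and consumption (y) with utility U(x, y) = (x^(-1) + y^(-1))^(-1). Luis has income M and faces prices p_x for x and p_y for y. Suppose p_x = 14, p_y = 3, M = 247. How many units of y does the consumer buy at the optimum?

Substitute y = (y/x)·x into the budget: x* = M/(p_x + p_y·(y/x)).
Numerically y/x = 2.160247, so x* = 247/(14 + 3·2.160247) = 12.0601 and y* = 2.160247·12.0601 = 26.0528.

y* = 26.0528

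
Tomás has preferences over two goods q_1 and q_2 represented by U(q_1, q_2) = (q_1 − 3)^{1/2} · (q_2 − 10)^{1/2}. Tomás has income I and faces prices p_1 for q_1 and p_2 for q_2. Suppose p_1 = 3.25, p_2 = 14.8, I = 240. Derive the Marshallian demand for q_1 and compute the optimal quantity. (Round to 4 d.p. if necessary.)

q_1* = 15.6538

MRS = (q_2−10)/(q_1−3). Tangency with p_1/p_2 gives q_2−10 = (p_1/p_2)·(q_1−3).
Substituting into the budget: q_1* = 3 + 0.5·(I − 3·p_1 − 10·p_2)/p_1, and q_2* = 10 + 0.5·(…)/p_2.
Discretionary income = 240 − 3·3.25 − 10·14.8 = 82.25; q_1* = 3 + 0.5·82.25/3.25 = 15.6538.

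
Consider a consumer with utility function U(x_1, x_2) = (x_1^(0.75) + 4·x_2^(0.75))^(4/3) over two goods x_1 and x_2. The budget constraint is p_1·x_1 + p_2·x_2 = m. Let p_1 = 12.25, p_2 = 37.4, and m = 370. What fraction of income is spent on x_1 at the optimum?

MU_x_1 ∝ x_1^(-0.25), MU_x_2 ∝ 4·x_2^(-0.25), so MRS = (1/4)·(x_2/x_1)^(0.25) = p_1/p_2.
Hence x_2/x_1 = (4·p_1/p_2)^(1/(0.25)), i.e. raised to the 4 power.
With the ratio pinned down, the budget gives x_1* = m/(p_1 + p_2·(x_2/x_1)) and x_2* = (x_2/x_1)·x_1*.
Numerically x_2/x_1 = 2.946442, so x_1* = 370/(12.25 + 37.4·2.946442) = 3.0217 and x_2* = 2.946442·3.0217 = 8.9033.
Expenditure on x_1: 12.25·3.0217 = 37.016; share = 0.1.

share on x_1 = 0.1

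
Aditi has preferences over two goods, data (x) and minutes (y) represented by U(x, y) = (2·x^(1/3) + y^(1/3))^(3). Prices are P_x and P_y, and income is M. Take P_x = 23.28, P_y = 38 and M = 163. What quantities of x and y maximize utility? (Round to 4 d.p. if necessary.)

MRS = MU_x/MU_y = 2·(y/x)^(2/3). Set equal to P_x/P_y.
Solve for the ratio: y/x = [(1/2)·P_x/P_y]^(1.5).
With the ratio pinned down, the budget gives x* = M/(P_x + P_y·(y/x)) and y* = (y/x)·x*.
Numerically y/x = 0.169533, so x* = 163/(23.28 + 38·0.169533) = 5.4841 and y* = 0.169533·5.4841 = 0.9297.

x* = 5.4841, y* = 0.9297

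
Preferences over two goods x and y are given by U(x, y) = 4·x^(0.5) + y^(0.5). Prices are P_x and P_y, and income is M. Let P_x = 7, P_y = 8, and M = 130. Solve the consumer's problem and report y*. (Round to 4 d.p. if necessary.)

From the CES first-order condition, 4·(y/x)^(0.5) = P_x/P_y.
Solve for the ratio: y/x = [(1/4)·P_x/P_y]^(2).
With the ratio pinned down, the budget gives x* = M/(P_x + P_y·(y/x)) and y* = (y/x)·x*.
Numerically y/x = 0.047852, so x* = 130/(7 + 8·0.047852) = 17.6085 and y* = 0.047852·17.6085 = 0.8426.

y* = 0.8426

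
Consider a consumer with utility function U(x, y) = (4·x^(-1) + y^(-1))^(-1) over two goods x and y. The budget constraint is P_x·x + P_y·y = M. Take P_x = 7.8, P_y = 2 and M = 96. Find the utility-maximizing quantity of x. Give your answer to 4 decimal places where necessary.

MU_x ∝ 4·x^(-2), MU_y ∝ y^(-2), so MRS = 4·(y/x)^(2) = P_x/P_y.
Hence y/x = ((1/4)·P_x/P_y)^(1/(2)), i.e. raised to the 0.5 power.
With the ratio pinned down, the budget gives x* = M/(P_x + P_y·(y/x)) and y* = (y/x)·x*.
Numerically y/x = 0.987421, so x* = 96/(7.8 + 2·0.987421) = 9.8211.

x* = 9.8211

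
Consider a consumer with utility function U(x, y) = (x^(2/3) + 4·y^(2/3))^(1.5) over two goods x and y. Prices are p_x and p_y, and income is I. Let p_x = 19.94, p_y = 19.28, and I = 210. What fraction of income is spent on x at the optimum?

From the CES first-order condition, (1/4)·(y/x)^(1/3) = p_x/p_y.
Hence y/x = (4·p_x/p_y)^(1/(1/3)), i.e. raised to the 3 power.
Substitute y = (y/x)·x into the budget: x* = I/(p_x + p_y·(y/x)).
Numerically y/x = 70.800178, so x* = 210/(19.94 + 19.28·70.800178) = 0.1516 and y* = 70.800178·0.1516 = 10.7353.
Expenditure on x: 19.94·0.1516 = 3.0235; share = 0.0144.

share on x = 0.0144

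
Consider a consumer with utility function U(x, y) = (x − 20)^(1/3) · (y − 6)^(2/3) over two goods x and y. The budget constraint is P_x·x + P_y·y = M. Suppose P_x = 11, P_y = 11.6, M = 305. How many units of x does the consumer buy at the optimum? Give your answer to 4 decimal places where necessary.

MRS = (1/2)·(y−6)/(x−20). Tangency with P_x/P_y gives y−6 = 2·(P_x/P_y)·(x−20).
After buying the subsistence bundle (20, 6), a share 1/3 of the remaining income goes to x: x* = 20 + 1/3·(M − 20P_x − 6P_y)/P_x.
Discretionary income = 305 − 20·11 − 6·11.6 = 15.4; x* = 20 + 1/3·15.4/11 = 20.4667.

x* = 20.4667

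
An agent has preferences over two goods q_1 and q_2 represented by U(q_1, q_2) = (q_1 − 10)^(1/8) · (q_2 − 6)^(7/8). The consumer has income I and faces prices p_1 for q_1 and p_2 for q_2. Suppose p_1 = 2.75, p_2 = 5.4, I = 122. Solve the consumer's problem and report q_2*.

q_2* = 16.0625

MRS = (1/7)·(q_2−6)/(q_1−10). Tangency with p_1/p_2 gives q_2−6 = 7·(p_1/p_2)·(q_1−10).
After buying the subsistence bundle (10, 6), a share 0.125 of the remaining income goes to q_1: q_1* = 10 + 0.125·(I − 10p_1 − 6p_2)/p_1.
Discretionary income = 122 − 10·2.75 − 6·5.4 = 62.1; q_2* = 6 + 0.875·62.1/5.4 = 16.0625.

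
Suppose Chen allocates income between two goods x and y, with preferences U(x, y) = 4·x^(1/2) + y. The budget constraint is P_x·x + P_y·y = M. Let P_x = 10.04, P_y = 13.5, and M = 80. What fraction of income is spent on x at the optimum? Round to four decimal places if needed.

share on x = 0.9076

MU_x = 2/√x, MU_y = 1. Tangency: 2/√x = P_x/P_y.
Solve: √x = 2·P_y/P_x, so x*(P_x,P_y) = (2·P_y/P_x)², and y* = (M − P_x·x*)/P_y.
Plugging in: x* = (2·13.5/10.04)² = 7.232, y* = 0.5474.
Expenditure on x: 10.04·7.232 = 72.6096; share = 0.9076.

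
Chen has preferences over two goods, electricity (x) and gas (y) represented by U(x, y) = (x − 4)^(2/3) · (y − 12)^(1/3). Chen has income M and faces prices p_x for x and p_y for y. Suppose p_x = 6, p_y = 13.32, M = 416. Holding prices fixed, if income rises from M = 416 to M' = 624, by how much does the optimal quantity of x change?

Δx* = 23.1111

Let x' = x−4, y' = y−12. MRS = 2·y'/x' = p_x/p_y.
After buying the subsistence bundle (4, 12), a share 2/3 of the remaining income goes to x: x* = 4 + 2/3·(M − 4p_x − 12p_y)/p_x.
Discretionary income = 416 − 4·6 − 12·13.32 = 232.16; x* = 4 + 2/3·232.16/6 = 29.7956.
At M' = 624: x* = 52.9067. Change: 52.9067 − 29.7956 = 23.1111.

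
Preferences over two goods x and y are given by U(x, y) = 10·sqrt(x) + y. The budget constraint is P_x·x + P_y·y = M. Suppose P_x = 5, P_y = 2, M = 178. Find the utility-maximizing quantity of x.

x* = 4

MU_x = 5/√x, MU_y = 1. Tangency: 5/√x = P_x/P_y.
Solve: √x = 5·P_y/P_x, so x*(P_x,P_y) = (5·P_y/P_x)², and y* = (M − P_x·x*)/P_y.
Plugging in: x* = (5·2/5)² = 4.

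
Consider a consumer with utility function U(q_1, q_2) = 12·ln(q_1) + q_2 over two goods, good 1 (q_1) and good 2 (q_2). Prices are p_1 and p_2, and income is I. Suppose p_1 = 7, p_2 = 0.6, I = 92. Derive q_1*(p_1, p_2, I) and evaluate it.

MU_q_1 = 12/q_1, MU_q_2 = 1. Tangency: 12/q_1 = p_1/p_2.
So q_1*(p_1,p_2) = 12·p_2/p_1, independent of income; and q_2* = (I − 12·p_2)/p_2.
At the given prices: q_1* = 12·0.6/7 = 1.0286.

q_1* = 1.0286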